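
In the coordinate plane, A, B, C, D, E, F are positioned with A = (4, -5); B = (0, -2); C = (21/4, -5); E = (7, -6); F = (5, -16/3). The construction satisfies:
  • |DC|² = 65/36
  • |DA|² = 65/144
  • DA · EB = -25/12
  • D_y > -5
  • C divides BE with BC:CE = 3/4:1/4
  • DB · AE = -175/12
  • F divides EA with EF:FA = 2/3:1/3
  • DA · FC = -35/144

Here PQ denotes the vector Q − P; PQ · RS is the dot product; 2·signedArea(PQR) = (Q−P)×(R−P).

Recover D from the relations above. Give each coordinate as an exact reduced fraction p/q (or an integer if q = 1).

1. D_x = 49/12  [DA · EB = -25/12 ∩ DB · AE = -175/12]
2. D_y = -13/3  [DA · EB = -25/12 ∩ DB · AE = -175/12]
   → D = (49/12, -13/3)

D = (49/12, -13/3)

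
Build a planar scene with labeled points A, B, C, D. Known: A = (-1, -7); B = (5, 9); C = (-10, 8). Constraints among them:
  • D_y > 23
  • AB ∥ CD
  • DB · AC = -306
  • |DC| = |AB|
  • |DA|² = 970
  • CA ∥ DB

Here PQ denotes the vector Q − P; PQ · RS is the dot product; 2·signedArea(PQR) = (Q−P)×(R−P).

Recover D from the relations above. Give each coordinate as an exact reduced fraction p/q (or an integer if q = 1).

D = (-4, 24)

1. D_x = -4  [CA ∥ DB ∩ AB ∥ CD]
2. D_y = 24  [CA ∥ DB ∩ AB ∥ CD]
   → D = (-4, 24)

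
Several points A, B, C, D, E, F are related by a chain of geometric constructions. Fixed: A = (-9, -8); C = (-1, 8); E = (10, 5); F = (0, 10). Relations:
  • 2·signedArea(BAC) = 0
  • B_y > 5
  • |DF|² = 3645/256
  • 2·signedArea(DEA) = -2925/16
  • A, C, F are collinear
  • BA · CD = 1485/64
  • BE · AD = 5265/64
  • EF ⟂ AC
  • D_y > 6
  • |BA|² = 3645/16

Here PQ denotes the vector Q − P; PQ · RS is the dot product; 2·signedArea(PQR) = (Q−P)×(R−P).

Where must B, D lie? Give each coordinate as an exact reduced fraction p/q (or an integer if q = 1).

B = (-9/4, 11/2)
D = (-27/16, 53/8)

1. B_x = -9/4  [line -16·x + 8·y + -80 = 0 ∩ |BA|² = 3645/16]
2. B_y = 11/2  [line -16·x + 8·y + -80 = 0 ∩ |BA|² = 3645/16]
   → B = (-9/4, 11/2)
3. D_x = -27/16  [2·signedArea(DEA) = -2925/16 ∩ BA · CD = 1485/64]
4. D_y = 53/8  [2·signedArea(DEA) = -2925/16 ∩ BA · CD = 1485/64]
   → D = (-27/16, 53/8)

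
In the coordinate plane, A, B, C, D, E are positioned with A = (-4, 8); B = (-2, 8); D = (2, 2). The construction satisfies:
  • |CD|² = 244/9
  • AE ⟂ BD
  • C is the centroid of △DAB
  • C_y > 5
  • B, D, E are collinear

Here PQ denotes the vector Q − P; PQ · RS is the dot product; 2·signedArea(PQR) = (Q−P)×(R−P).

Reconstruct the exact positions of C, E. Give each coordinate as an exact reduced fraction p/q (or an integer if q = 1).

1. C_x = -4/3  [C is the centroid of △DAB]
2. C_y = 6  [C is the centroid of △DAB]
   → C = (-4/3, 6)
3. E_x = -34/13  [B, D, E are collinear ∩ AE ⟂ BD]
4. E_y = 116/13  [B, D, E are collinear ∩ AE ⟂ BD]
   → E = (-34/13, 116/13)

C = (-4/3, 6)
E = (-34/13, 116/13)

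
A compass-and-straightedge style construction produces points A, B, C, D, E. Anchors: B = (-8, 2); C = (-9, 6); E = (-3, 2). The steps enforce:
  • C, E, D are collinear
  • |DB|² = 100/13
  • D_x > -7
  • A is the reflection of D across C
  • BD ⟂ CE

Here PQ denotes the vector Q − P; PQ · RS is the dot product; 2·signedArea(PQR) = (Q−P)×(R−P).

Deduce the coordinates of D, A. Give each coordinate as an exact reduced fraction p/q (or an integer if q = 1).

1. D_x = -84/13  [C, E, D are collinear ∩ BD ⟂ CE]
2. D_y = 56/13  [C, E, D are collinear ∩ BD ⟂ CE]
   → D = (-84/13, 56/13)
3. A_x = -150/13  [A is the reflection of D across C]
4. A_y = 100/13  [A is the reflection of D across C]
   → A = (-150/13, 100/13)

A = (-150/13, 100/13)
D = (-84/13, 56/13)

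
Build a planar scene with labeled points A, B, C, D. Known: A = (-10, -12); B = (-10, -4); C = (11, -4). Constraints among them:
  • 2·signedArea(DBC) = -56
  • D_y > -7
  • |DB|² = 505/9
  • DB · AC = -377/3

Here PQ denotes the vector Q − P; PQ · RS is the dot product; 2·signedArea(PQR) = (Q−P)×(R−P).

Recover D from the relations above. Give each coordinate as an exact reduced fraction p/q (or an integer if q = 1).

D = (-3, -20/3)

1. D_x = -3  [DB · AC = -377/3 ∩ 2·signedArea(DBC) = -56]
2. D_y = -20/3  [DB · AC = -377/3 ∩ 2·signedArea(DBC) = -56]
   → D = (-3, -20/3)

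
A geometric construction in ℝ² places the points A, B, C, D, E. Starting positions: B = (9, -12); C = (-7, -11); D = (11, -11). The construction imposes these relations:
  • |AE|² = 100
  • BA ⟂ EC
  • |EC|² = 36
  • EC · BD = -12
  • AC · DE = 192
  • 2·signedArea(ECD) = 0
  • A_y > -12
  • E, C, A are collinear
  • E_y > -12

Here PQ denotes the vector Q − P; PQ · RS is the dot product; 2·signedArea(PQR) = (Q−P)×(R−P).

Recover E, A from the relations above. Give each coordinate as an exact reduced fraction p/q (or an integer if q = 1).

A = (9, -11)
E = (-1, -11)

1. E_x = -1  [2·signedArea(ECD) = 0 ∩ EC · BD = -12]
2. E_y = -11  [2·signedArea(ECD) = 0 ∩ EC · BD = -12]
   → E = (-1, -11)
3. A_x = 9  [E, C, A are collinear ∩ BA ⟂ EC]
4. A_y = -11  [E, C, A are collinear ∩ BA ⟂ EC]
   → A = (9, -11)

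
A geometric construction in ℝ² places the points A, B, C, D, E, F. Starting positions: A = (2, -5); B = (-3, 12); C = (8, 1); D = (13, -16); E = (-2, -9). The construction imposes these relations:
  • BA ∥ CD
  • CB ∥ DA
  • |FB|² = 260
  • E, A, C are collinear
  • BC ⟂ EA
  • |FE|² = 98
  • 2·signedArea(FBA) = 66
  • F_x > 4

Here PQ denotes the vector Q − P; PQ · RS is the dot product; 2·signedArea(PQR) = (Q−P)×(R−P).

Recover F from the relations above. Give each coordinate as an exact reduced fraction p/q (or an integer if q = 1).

F = (5, -2)

1. F_x = 5  [line 17·x + 5·y + -75 = 0 ∩ |FB|² = 260]
2. F_y = -2  [line 17·x + 5·y + -75 = 0 ∩ |FB|² = 260]
   → F = (5, -2)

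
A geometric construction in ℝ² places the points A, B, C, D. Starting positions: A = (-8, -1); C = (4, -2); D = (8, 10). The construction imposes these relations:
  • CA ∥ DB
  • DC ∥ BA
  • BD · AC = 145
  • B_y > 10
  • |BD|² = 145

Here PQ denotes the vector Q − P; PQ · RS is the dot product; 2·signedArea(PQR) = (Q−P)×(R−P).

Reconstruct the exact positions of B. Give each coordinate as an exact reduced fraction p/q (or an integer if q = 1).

B = (-4, 11)

1. B_x = -4  [DC ∥ BA ∩ CA ∥ DB]
2. B_y = 11  [DC ∥ BA ∩ CA ∥ DB]
   → B = (-4, 11)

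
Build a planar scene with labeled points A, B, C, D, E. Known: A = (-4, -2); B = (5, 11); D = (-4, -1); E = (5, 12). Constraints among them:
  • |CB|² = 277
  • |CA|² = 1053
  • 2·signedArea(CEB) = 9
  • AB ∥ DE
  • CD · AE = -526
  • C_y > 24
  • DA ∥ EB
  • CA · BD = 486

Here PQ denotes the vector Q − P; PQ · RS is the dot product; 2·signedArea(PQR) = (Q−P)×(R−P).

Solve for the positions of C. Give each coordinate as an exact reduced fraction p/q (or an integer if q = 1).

1. C_x = 14  [2·signedArea(CEB) = 9 ∩ CA · BD = 486]
2. C_y = 25  [2·signedArea(CEB) = 9 ∩ CA · BD = 486]
   → C = (14, 25)

C = (14, 25)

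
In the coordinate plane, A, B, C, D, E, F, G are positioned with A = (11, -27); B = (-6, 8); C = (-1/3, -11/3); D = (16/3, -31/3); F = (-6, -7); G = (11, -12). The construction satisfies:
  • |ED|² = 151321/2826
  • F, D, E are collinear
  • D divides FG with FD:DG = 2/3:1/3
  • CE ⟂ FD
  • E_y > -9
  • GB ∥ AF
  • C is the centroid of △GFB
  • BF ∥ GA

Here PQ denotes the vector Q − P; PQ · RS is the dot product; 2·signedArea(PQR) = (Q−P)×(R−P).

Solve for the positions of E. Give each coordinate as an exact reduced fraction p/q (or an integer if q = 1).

E = (-1589/942, -7789/942)

1. E_x = -1589/942  [F, D, E are collinear ∩ CE ⟂ FD]
2. E_y = -7789/942  [F, D, E are collinear ∩ CE ⟂ FD]
   → E = (-1589/942, -7789/942)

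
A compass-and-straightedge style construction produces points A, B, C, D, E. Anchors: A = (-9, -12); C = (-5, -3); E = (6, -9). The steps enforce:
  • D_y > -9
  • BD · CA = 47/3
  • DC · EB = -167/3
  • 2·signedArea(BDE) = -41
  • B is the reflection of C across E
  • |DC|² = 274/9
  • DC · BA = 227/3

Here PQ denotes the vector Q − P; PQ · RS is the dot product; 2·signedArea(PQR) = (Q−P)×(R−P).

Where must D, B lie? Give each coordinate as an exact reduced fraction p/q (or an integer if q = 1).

1. B_x = 17  [B is the reflection of C across E]
2. B_y = -15  [B is the reflection of C across E]
   → B = (17, -15)
3. D_x = -8/3  [DC · EB = -167/3 ∩ 2·signedArea(BDE) = -41]
4. D_y = -8  [DC · EB = -167/3 ∩ 2·signedArea(BDE) = -41]
   → D = (-8/3, -8)

B = (17, -15)
D = (-8/3, -8)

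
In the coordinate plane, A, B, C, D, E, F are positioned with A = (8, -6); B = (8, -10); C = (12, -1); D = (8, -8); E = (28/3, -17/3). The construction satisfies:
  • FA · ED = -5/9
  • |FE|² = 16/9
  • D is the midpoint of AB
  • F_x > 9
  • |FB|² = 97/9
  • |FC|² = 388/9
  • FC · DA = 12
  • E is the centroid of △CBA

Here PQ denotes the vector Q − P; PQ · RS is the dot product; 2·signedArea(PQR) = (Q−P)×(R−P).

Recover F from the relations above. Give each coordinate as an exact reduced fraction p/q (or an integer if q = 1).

F = (28/3, -7)

1. F_x = 28/3  [FA · ED = -5/9 ∩ FC · DA = 12]
2. F_y = -7  [FA · ED = -5/9 ∩ FC · DA = 12]
   → F = (28/3, -7)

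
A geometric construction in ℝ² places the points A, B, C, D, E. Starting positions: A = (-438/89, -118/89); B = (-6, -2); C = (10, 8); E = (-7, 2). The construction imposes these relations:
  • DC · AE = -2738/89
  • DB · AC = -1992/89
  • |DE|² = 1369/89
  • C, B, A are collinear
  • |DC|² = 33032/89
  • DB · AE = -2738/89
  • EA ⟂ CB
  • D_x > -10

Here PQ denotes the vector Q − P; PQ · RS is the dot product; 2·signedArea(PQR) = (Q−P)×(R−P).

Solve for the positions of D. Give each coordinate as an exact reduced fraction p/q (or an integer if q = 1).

1. D_x = -808/89  [DC · AE = -2738/89 ∩ DB · AC = -1992/89]
2. D_y = 474/89  [DC · AE = -2738/89 ∩ DB · AC = -1992/89]
   → D = (-808/89, 474/89)

D = (-808/89, 474/89)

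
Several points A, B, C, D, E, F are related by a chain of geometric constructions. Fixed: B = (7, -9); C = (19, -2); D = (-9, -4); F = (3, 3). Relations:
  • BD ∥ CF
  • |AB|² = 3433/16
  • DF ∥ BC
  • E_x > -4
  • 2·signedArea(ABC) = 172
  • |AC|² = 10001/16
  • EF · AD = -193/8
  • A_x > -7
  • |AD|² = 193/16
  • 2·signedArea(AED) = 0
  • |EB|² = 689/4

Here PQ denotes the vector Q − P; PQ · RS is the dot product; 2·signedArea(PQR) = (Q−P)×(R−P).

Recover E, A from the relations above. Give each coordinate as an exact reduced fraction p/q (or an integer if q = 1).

A = (-6, -9/4)
E = (-3, -1/2)

1. A_x = -6  [line -7·x + 12·y + -15 = 0 ∩ |AD|² = 193/16]
2. A_y = -9/4  [line -7·x + 12·y + -15 = 0 ∩ |AD|² = 193/16]
   → A = (-6, -9/4)
3. E_x = -3  [EF · AD = -193/8 ∩ 2·signedArea(AED) = 0]
4. E_y = -1/2  [EF · AD = -193/8 ∩ 2·signedArea(AED) = 0]
   → E = (-3, -1/2)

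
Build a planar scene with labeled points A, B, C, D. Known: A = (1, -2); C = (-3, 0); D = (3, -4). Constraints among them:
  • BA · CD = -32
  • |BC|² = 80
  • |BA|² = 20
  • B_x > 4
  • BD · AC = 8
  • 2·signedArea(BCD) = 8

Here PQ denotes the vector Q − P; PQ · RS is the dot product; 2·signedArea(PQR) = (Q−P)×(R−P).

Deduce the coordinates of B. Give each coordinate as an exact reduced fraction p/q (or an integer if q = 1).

B = (5, -4)

1. B_x = 5  [BD · AC = 8 ∩ 2·signedArea(BCD) = 8]
2. B_y = -4  [BD · AC = 8 ∩ 2·signedArea(BCD) = 8]
   → B = (5, -4)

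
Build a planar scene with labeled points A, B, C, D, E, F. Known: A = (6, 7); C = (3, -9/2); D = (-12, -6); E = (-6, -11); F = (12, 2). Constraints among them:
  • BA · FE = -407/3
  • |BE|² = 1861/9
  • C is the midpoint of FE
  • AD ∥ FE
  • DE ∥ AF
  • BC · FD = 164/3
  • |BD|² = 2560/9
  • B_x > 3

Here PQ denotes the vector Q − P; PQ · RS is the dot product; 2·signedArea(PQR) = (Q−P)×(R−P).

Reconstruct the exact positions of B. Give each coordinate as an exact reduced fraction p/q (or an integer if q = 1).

B = (4, -2/3)

1. B_x = 4  [BA · FE = -407/3 ∩ BC · FD = 164/3]
2. B_y = -2/3  [BA · FE = -407/3 ∩ BC · FD = 164/3]
   → B = (4, -2/3)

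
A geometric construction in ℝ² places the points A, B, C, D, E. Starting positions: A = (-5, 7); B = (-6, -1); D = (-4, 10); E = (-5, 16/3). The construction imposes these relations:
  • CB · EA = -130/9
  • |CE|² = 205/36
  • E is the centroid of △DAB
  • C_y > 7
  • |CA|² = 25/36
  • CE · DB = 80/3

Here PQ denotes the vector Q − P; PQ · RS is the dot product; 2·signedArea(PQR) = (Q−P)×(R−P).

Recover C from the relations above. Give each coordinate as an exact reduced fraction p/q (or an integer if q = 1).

C = (-9/2, 23/3)

1. C_x = -9/2  [CE · DB = 80/3 ∩ CB · EA = -130/9]
2. C_y = 23/3  [CE · DB = 80/3 ∩ CB · EA = -130/9]
   → C = (-9/2, 23/3)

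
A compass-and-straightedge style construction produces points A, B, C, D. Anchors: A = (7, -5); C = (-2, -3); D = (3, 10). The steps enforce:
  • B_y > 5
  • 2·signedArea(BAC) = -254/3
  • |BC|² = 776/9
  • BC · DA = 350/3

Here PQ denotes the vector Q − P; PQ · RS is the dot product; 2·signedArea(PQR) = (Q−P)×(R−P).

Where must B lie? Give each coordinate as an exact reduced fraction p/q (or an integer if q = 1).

B = (4/3, 17/3)

1. B_x = 4/3  [BC · DA = 350/3 ∩ 2·signedArea(BAC) = -254/3]
2. B_y = 17/3  [BC · DA = 350/3 ∩ 2·signedArea(BAC) = -254/3]
   → B = (4/3, 17/3)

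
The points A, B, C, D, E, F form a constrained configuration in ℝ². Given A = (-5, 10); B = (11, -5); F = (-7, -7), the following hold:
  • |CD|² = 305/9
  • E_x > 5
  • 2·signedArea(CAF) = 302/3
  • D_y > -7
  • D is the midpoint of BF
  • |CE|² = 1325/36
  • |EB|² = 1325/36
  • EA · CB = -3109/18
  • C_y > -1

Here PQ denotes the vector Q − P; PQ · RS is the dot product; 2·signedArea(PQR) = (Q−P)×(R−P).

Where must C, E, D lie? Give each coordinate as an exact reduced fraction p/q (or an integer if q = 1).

C = (-1/3, -2/3)
D = (2, -6)
E = (16/3, -17/6)

1. D_x = 2  [D is the midpoint of BF]
2. D_y = -6  [D is the midpoint of BF]
   → D = (2, -6)
3. C_x = -1/3  [line 17·x + -2·y + 13/3 = 0 ∩ |CD|² = 305/9]
4. C_y = -2/3  [line 17·x + -2·y + 13/3 = 0 ∩ |CD|² = 305/9]
   → C = (-1/3, -2/3)
5. E_x = 16/3  [line -34/3·x + 13/3·y + 1309/18 = 0 ∩ |CE|² = 1325/36]
6. E_y = -17/6  [line -34/3·x + 13/3·y + 1309/18 = 0 ∩ |CE|² = 1325/36]
   → E = (16/3, -17/6)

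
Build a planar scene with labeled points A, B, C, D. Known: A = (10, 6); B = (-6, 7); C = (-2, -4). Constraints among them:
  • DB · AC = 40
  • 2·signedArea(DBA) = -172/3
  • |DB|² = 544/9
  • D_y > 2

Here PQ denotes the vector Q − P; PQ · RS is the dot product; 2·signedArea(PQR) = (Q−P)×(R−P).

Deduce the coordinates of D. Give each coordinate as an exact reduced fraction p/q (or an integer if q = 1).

D = (2/3, 3)

1. D_x = 2/3  [2·signedArea(DBA) = -172/3 ∩ DB · AC = 40]
2. D_y = 3  [2·signedArea(DBA) = -172/3 ∩ DB · AC = 40]
   → D = (2/3, 3)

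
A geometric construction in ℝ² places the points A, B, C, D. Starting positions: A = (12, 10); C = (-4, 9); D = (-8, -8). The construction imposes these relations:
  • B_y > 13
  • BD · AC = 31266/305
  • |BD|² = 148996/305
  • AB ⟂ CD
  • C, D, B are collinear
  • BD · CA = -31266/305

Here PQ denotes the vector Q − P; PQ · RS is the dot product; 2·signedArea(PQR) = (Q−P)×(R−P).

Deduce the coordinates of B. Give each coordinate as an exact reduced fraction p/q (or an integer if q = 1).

1. B_x = -896/305  [C, D, B are collinear ∩ AB ⟂ CD]
2. B_y = 4122/305  [C, D, B are collinear ∩ AB ⟂ CD]
   → B = (-896/305, 4122/305)

B = (-896/305, 4122/305)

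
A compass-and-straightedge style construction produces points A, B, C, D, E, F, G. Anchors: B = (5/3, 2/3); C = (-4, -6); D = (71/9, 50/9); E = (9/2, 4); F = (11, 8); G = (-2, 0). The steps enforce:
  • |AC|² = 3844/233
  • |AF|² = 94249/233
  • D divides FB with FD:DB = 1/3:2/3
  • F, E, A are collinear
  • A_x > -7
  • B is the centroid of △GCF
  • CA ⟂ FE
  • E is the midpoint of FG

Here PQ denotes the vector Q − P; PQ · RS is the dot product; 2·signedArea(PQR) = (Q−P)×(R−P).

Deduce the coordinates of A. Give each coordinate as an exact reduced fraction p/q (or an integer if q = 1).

A = (-1428/233, -592/233)

1. A_x = -1428/233  [F, E, A are collinear ∩ CA ⟂ FE]
2. A_y = -592/233  [F, E, A are collinear ∩ CA ⟂ FE]
   → A = (-1428/233, -592/233)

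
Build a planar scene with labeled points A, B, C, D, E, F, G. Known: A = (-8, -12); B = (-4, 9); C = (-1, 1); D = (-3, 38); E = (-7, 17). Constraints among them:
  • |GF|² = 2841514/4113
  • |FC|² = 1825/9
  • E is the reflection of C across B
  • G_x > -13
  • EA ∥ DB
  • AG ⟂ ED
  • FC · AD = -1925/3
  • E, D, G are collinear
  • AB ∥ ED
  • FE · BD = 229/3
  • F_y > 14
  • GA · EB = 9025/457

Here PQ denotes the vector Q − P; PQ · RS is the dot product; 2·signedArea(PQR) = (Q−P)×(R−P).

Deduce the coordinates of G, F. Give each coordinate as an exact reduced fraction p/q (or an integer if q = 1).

F = (-6, 43/3)
G = (-5651/457, -5104/457)

1. G_x = -5651/457  [E, D, G are collinear ∩ AG ⟂ ED]
2. G_y = -5104/457  [E, D, G are collinear ∩ AG ⟂ ED]
   → G = (-5651/457, -5104/457)
3. F_x = -6  [FE · BD = 229/3 ∩ FC · AD = -1925/3]
4. F_y = 43/3  [FE · BD = 229/3 ∩ FC · AD = -1925/3]
   → F = (-6, 43/3)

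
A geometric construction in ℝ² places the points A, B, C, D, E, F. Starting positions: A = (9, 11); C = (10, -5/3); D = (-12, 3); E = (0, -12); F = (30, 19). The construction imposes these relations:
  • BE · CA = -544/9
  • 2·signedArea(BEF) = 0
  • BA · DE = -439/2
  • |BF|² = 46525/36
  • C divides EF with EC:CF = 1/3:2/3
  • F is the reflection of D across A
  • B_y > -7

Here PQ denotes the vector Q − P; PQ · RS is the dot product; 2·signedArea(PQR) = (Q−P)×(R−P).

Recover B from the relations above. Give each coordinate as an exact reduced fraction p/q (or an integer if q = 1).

1. B_x = 5  [2·signedArea(BEF) = 0 ∩ BE · CA = -544/9]
2. B_y = -41/6  [2·signedArea(BEF) = 0 ∩ BE · CA = -544/9]
   → B = (5, -41/6)

B = (5, -41/6)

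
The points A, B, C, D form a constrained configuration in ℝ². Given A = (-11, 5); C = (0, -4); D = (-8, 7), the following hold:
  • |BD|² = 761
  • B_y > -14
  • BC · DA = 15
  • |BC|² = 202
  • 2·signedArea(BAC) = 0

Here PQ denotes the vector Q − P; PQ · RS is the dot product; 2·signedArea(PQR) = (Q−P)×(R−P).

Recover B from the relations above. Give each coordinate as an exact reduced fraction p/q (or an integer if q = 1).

B = (11, -13)

1. B_x = 11  [2·signedArea(BAC) = 0 ∩ BC · DA = 15]
2. B_y = -13  [2·signedArea(BAC) = 0 ∩ BC · DA = 15]
   → B = (11, -13)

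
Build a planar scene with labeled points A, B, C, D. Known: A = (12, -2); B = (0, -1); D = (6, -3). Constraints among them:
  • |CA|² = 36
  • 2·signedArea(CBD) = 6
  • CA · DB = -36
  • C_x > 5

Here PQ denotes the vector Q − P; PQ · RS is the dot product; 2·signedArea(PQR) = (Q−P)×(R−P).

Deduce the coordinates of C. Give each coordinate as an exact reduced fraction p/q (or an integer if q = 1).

C = (6, -2)

1. C_x = 6  [CA · DB = -36 ∩ 2·signedArea(CBD) = 6]
2. C_y = -2  [CA · DB = -36 ∩ 2·signedArea(CBD) = 6]
   → C = (6, -2)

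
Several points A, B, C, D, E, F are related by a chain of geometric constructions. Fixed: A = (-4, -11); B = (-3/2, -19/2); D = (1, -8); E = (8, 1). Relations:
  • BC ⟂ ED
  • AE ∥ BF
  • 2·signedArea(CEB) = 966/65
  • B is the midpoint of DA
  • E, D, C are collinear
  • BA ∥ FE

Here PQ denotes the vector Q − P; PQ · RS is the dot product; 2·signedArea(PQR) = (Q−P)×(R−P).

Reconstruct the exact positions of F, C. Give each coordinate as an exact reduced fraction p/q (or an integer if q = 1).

C = (-87/130, -1319/130)
F = (21/2, 5/2)

1. F_x = 21/2  [BA ∥ FE ∩ AE ∥ BF]
2. F_y = 5/2  [BA ∥ FE ∩ AE ∥ BF]
   → F = (21/2, 5/2)
3. C_x = -87/130  [E, D, C are collinear ∩ BC ⟂ ED]
4. C_y = -1319/130  [E, D, C are collinear ∩ BC ⟂ ED]
   → C = (-87/130, -1319/130)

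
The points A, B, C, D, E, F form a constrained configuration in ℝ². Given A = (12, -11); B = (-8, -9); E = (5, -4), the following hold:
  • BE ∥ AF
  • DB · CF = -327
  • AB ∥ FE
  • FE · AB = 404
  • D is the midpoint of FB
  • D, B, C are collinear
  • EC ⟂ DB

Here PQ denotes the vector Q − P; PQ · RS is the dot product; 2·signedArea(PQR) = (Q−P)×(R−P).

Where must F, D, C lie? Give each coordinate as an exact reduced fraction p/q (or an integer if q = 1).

C = (326/61, -475/61)
D = (17/2, -15/2)
F = (25, -6)

1. F_x = 25  [AB ∥ FE ∩ BE ∥ AF]
2. F_y = -6  [AB ∥ FE ∩ BE ∥ AF]
   → F = (25, -6)
3. D_x = 17/2  [D is the midpoint of FB]
4. D_y = -15/2  [D is the midpoint of FB]
   → D = (17/2, -15/2)
5. C_x = 326/61  [D, B, C are collinear ∩ EC ⟂ DB]
6. C_y = -475/61  [D, B, C are collinear ∩ EC ⟂ DB]
   → C = (326/61, -475/61)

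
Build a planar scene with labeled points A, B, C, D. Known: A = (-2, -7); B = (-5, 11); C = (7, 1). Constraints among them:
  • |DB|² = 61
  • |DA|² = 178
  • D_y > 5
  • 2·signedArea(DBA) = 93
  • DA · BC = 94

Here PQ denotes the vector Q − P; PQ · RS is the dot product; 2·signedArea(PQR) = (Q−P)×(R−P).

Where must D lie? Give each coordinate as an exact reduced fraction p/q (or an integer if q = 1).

1. D_x = 1  [2·signedArea(DBA) = 93 ∩ DA · BC = 94]
2. D_y = 6  [2·signedArea(DBA) = 93 ∩ DA · BC = 94]
   → D = (1, 6)

D = (1, 6)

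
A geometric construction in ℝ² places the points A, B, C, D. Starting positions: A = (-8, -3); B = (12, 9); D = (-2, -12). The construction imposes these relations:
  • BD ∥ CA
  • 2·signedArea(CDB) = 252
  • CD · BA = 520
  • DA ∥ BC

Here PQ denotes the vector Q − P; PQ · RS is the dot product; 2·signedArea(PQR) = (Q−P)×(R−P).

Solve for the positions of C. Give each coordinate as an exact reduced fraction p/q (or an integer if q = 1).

C = (6, 18)

1. C_x = 6  [BD ∥ CA ∩ DA ∥ BC]
2. C_y = 18  [BD ∥ CA ∩ DA ∥ BC]
   → C = (6, 18)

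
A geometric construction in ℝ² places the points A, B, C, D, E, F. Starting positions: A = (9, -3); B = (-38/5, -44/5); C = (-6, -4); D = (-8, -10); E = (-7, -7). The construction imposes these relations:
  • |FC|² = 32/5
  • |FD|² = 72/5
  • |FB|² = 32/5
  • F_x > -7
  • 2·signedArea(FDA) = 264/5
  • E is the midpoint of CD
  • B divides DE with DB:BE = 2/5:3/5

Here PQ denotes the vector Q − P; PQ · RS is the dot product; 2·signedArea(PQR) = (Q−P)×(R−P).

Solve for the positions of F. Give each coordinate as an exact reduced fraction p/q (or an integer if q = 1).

1. F_x = -34/5  [line -7·x + 17·y + 306/5 = 0 ∩ |FB|² = 32/5]
2. F_y = -32/5  [line -7·x + 17·y + 306/5 = 0 ∩ |FB|² = 32/5]
   → F = (-34/5, -32/5)

F = (-34/5, -32/5)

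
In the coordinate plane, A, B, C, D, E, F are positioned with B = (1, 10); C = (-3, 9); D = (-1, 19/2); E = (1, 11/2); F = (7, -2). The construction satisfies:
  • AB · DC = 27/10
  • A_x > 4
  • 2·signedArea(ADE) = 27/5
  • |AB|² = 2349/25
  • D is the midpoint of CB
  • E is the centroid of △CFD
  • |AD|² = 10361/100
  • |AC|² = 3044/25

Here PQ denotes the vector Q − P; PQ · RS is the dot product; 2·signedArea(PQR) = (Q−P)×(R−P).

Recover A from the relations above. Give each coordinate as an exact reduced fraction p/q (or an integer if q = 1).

A = (23/5, 1)

1. A_x = 23/5  [2·signedArea(ADE) = 27/5 ∩ AB · DC = 27/10]
2. A_y = 1  [2·signedArea(ADE) = 27/5 ∩ AB · DC = 27/10]
   → A = (23/5, 1)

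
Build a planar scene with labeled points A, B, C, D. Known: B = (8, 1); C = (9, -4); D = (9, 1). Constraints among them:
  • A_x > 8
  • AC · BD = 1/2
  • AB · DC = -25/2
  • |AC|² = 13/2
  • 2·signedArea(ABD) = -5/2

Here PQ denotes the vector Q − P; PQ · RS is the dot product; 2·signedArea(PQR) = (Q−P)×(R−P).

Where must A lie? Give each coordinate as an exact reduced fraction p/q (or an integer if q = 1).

1. A_x = 17/2  [AC · BD = 1/2 ∩ AB · DC = -25/2]
2. A_y = -3/2  [AC · BD = 1/2 ∩ AB · DC = -25/2]
   → A = (17/2, -3/2)

A = (17/2, -3/2)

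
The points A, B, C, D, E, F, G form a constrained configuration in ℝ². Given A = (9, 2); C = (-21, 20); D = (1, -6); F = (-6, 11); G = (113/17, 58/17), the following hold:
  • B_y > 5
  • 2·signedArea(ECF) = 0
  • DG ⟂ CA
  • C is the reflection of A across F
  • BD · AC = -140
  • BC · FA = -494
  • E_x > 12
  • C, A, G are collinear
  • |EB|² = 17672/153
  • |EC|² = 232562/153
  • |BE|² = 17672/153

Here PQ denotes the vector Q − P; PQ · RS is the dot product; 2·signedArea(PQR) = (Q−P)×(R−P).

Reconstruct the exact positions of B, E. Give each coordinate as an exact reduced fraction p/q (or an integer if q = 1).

B = (164/51, 93/17)
E = (634/51, -1/17)

1. E_x = 634/51  [line 9·x + 15·y + -111 = 0 ∩ |EC|² = 232562/153]
2. E_y = -1/17  [line 9·x + 15·y + -111 = 0 ∩ |EC|² = 232562/153]
   → E = (634/51, -1/17)
3. B_x = 164/51  [line -15·x + 9·y + -1 = 0 ∩ |BE|² = 17672/153]
4. B_y = 93/17  [line -15·x + 9·y + -1 = 0 ∩ |BE|² = 17672/153]
   → B = (164/51, 93/17)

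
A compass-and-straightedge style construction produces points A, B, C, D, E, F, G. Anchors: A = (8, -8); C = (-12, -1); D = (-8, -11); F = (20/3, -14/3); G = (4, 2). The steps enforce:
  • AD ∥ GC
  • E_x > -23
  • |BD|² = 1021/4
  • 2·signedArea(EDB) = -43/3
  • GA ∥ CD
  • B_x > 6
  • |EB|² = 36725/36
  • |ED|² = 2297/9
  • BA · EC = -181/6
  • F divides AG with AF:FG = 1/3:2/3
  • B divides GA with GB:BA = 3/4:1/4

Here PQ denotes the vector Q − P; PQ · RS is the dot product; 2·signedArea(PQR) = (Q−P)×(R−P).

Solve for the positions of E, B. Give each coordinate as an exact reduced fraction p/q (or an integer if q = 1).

B = (7, -11/2)
E = (-68/3, -52/3)

1. B_x = 7  [B divides GA with GB:BA = 3/4:1/4]
2. B_y = -11/2  [B divides GA with GB:BA = 3/4:1/4]
   → B = (7, -11/2)
3. E_x = -68/3  [2·signedArea(EDB) = -43/3 ∩ BA · EC = -181/6]
4. E_y = -52/3  [2·signedArea(EDB) = -43/3 ∩ BA · EC = -181/6]
   → E = (-68/3, -52/3)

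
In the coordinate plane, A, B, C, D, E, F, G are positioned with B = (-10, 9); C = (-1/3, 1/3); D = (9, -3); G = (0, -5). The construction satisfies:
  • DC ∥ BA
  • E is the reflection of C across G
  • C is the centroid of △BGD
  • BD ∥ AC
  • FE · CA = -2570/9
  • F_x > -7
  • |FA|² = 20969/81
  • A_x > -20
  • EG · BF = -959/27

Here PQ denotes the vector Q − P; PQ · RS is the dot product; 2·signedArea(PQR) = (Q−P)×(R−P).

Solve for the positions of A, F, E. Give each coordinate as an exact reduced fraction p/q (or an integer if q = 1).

A = (-58/3, 37/3)
E = (1/3, -31/3)
F = (-59/9, 23/9)

1. A_x = -58/3  [BD ∥ AC ∩ DC ∥ BA]
2. A_y = 37/3  [BD ∥ AC ∩ DC ∥ BA]
   → A = (-58/3, 37/3)
3. E_x = 1/3  [E is the reflection of C across G]
4. E_y = -31/3  [E is the reflection of C across G]
   → E = (1/3, -31/3)
5. F_x = -59/9  [FE · CA = -2570/9 ∩ EG · BF = -959/27]
6. F_y = 23/9  [FE · CA = -2570/9 ∩ EG · BF = -959/27]
   → F = (-59/9, 23/9)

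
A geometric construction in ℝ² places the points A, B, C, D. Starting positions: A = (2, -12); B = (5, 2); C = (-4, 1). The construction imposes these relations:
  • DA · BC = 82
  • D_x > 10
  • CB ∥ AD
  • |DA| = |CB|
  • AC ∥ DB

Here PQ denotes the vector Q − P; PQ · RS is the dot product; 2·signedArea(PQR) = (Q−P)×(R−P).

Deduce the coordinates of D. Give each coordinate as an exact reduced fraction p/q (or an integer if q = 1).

D = (11, -11)

1. D_x = 11  [AC ∥ DB ∩ CB ∥ AD]
2. D_y = -11  [AC ∥ DB ∩ CB ∥ AD]
   → D = (11, -11)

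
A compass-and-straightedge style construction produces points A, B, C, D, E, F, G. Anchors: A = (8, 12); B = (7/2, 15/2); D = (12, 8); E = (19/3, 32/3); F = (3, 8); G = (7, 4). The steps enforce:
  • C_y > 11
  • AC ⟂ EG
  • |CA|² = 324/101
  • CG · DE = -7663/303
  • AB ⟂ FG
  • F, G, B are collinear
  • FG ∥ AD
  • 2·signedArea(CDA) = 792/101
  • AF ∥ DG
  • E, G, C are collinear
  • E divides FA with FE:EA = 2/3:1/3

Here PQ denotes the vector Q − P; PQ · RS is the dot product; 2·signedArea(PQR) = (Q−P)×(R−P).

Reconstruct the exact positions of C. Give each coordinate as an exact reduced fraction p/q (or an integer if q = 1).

C = (628/101, 1194/101)

1. C_x = 628/101  [E, G, C are collinear ∩ AC ⟂ EG]
2. C_y = 1194/101  [E, G, C are collinear ∩ AC ⟂ EG]
   → C = (628/101, 1194/101)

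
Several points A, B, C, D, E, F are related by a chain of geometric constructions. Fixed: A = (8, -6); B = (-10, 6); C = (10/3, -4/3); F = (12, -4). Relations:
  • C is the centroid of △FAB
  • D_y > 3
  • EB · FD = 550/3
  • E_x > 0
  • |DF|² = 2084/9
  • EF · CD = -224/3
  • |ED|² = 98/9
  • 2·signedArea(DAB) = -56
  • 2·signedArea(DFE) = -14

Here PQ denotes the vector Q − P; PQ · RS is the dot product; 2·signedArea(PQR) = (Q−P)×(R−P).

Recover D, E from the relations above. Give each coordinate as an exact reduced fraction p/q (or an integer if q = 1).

1. D_x = -4/3  [line -12·x + -18·y + 44 = 0 ∩ |DF|² = 2084/9]
2. D_y = 10/3  [line -12·x + -18·y + 44 = 0 ∩ |DF|² = 2084/9]
   → D = (-4/3, 10/3)
3. E_x = 1  [EB · FD = 550/3 ∩ 2·signedArea(DFE) = -14]
4. E_y = 1  [EB · FD = 550/3 ∩ 2·signedArea(DFE) = -14]
   → E = (1, 1)

D = (-4/3, 10/3)
E = (1, 1)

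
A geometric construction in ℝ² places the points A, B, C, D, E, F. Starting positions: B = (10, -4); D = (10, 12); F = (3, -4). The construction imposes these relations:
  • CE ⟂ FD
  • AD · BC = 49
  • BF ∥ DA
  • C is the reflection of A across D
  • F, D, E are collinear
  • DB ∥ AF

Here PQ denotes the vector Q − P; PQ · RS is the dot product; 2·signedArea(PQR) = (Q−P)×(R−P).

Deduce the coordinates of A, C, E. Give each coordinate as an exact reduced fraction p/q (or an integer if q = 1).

A = (3, 12)
C = (17, 12)
E = (3393/305, 4444/305)

1. A_x = 3  [DB ∥ AF ∩ BF ∥ DA]
2. A_y = 12  [DB ∥ AF ∩ BF ∥ DA]
   → A = (3, 12)
3. C_x = 17  [C is the reflection of A across D]
4. C_y = 12  [C is the reflection of A across D]
   → C = (17, 12)
5. E_x = 3393/305  [F, D, E are collinear ∩ CE ⟂ FD]
6. E_y = 4444/305  [F, D, E are collinear ∩ CE ⟂ FD]
   → E = (3393/305, 4444/305)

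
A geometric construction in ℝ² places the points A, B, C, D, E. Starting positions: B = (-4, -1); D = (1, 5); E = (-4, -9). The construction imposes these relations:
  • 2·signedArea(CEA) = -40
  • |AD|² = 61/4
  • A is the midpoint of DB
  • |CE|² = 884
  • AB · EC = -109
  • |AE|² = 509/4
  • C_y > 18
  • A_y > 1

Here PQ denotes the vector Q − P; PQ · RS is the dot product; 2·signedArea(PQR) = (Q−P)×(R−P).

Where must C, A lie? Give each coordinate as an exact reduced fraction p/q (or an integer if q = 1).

1. A_x = -3/2  [A is the midpoint of DB]
2. A_y = 2  [A is the midpoint of DB]
   → A = (-3/2, 2)
3. C_x = 6  [2·signedArea(CEA) = -40 ∩ AB · EC = -109]
4. C_y = 19  [2·signedArea(CEA) = -40 ∩ AB · EC = -109]
   → C = (6, 19)

A = (-3/2, 2)
C = (6, 19)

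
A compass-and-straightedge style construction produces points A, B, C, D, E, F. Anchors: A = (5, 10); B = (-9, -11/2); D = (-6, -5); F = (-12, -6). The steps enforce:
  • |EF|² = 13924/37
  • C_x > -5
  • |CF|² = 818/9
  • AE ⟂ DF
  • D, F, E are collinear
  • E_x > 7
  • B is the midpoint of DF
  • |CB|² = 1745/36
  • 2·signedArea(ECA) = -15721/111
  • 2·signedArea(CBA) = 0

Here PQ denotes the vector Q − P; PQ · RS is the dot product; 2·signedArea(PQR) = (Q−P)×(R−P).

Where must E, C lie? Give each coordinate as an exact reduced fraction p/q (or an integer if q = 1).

C = (-13/3, -1/3)
E = (264/37, -104/37)

1. E_x = 264/37  [D, F, E are collinear ∩ AE ⟂ DF]
2. E_y = -104/37  [D, F, E are collinear ∩ AE ⟂ DF]
   → E = (264/37, -104/37)
3. C_x = -13/3  [2·signedArea(CBA) = 0 ∩ 2·signedArea(ECA) = -15721/111]
4. C_y = -1/3  [2·signedArea(CBA) = 0 ∩ 2·signedArea(ECA) = -15721/111]
   → C = (-13/3, -1/3)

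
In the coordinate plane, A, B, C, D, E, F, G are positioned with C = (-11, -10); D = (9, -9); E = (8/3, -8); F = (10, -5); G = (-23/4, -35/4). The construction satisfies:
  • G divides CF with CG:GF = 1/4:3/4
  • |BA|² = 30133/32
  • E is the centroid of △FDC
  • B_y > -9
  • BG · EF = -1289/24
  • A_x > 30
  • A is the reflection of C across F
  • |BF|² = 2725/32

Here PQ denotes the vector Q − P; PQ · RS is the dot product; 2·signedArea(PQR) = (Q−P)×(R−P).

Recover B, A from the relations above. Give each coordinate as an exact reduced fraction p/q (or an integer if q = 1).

A = (31, 0)
B = (13/8, -71/8)

1. A_x = 31  [A is the reflection of C across F]
2. A_y = 0  [A is the reflection of C across F]
   → A = (31, 0)
3. B_x = 13/8  [line -22/3·x + -3·y + -353/24 = 0 ∩ |BA|² = 30133/32]
4. B_y = -71/8  [line -22/3·x + -3·y + -353/24 = 0 ∩ |BA|² = 30133/32]
   → B = (13/8, -71/8)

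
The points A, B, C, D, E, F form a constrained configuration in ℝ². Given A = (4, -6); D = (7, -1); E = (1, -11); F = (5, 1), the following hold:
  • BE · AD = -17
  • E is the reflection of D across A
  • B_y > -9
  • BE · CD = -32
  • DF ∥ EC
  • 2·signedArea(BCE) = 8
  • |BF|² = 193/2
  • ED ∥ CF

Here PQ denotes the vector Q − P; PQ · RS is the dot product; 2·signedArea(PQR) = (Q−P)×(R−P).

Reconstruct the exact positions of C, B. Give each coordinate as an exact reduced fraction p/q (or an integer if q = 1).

1. C_x = -1  [ED ∥ CF ∩ DF ∥ EC]
2. C_y = -9  [ED ∥ CF ∩ DF ∥ EC]
   → C = (-1, -9)
3. B_x = 5/2  [2·signedArea(BCE) = 8 ∩ BE · AD = -17]
4. B_y = -17/2  [2·signedArea(BCE) = 8 ∩ BE · AD = -17]
   → B = (5/2, -17/2)

B = (5/2, -17/2)
C = (-1, -9)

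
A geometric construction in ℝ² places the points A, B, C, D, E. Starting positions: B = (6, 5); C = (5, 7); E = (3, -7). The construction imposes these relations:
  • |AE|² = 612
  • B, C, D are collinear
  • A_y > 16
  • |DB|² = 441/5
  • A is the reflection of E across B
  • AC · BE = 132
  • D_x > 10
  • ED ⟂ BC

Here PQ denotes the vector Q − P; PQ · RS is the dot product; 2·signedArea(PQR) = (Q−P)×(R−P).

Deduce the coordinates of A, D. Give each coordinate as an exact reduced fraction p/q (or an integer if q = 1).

1. A_x = 9  [A is the reflection of E across B]
2. A_y = 17  [A is the reflection of E across B]
   → A = (9, 17)
3. D_x = 51/5  [B, C, D are collinear ∩ ED ⟂ BC]
4. D_y = -17/5  [B, C, D are collinear ∩ ED ⟂ BC]
   → D = (51/5, -17/5)

A = (9, 17)
D = (51/5, -17/5)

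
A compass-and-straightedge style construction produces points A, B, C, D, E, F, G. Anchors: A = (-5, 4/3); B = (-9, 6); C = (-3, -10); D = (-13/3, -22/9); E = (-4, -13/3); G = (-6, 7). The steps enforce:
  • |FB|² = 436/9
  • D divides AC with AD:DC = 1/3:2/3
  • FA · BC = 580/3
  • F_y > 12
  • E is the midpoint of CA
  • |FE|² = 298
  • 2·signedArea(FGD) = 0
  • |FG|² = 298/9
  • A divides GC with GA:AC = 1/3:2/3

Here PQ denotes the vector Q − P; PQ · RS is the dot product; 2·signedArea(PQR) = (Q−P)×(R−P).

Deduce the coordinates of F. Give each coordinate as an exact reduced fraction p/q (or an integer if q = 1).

1. F_x = -7  [2·signedArea(FGD) = 0 ∩ FA · BC = 580/3]
2. F_y = 38/3  [2·signedArea(FGD) = 0 ∩ FA · BC = 580/3]
   → F = (-7, 38/3)

F = (-7, 38/3)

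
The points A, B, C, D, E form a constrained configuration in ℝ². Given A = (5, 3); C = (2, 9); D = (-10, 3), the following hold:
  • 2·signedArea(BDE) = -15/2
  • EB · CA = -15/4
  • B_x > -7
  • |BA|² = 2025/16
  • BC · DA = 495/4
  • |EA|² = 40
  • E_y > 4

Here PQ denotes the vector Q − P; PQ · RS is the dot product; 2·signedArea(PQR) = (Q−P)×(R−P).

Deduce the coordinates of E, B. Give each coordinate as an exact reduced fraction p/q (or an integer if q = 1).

1. B_x = -25/4  [BC · DA = 495/4]
2. B_y = 3  [|BA|² = 2025/16]
   → B = (-25/4, 3)
3. E_x = -1  [EB · CA = -15/4 ∩ 2·signedArea(BDE) = -15/2]
4. E_y = 5  [EB · CA = -15/4 ∩ 2·signedArea(BDE) = -15/2]
   → E = (-1, 5)

B = (-25/4, 3)
E = (-1, 5)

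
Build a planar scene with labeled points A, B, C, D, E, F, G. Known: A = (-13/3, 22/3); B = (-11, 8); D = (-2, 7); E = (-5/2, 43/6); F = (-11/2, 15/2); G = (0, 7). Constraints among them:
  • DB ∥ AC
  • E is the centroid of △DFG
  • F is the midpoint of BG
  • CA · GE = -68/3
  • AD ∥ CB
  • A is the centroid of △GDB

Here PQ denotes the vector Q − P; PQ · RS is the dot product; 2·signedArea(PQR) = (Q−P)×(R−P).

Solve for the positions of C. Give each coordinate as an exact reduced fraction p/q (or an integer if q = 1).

C = (-40/3, 25/3)

1. C_x = -40/3  [AD ∥ CB ∩ DB ∥ AC]
2. C_y = 25/3  [AD ∥ CB ∩ DB ∥ AC]
   → C = (-40/3, 25/3)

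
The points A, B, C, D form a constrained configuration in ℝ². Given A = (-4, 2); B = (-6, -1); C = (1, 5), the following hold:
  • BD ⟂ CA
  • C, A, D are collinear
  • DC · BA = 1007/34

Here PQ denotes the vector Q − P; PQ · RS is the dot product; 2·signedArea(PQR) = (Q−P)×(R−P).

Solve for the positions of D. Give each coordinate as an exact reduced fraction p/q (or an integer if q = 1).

D = (-231/34, 11/34)

1. D_x = -231/34  [C, A, D are collinear ∩ BD ⟂ CA]
2. D_y = 11/34  [C, A, D are collinear ∩ BD ⟂ CA]
   → D = (-231/34, 11/34)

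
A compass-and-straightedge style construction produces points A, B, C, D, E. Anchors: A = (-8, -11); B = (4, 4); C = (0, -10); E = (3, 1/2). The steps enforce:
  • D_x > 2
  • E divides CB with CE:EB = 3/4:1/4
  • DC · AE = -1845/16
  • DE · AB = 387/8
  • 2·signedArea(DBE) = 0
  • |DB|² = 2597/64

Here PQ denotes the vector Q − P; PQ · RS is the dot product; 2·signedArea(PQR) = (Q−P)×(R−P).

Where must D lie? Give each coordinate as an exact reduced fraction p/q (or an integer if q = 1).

1. D_x = 9/4  [2·signedArea(DBE) = 0 ∩ DE · AB = 387/8]
2. D_y = -17/8  [2·signedArea(DBE) = 0 ∩ DE · AB = 387/8]
   → D = (9/4, -17/8)

D = (9/4, -17/8)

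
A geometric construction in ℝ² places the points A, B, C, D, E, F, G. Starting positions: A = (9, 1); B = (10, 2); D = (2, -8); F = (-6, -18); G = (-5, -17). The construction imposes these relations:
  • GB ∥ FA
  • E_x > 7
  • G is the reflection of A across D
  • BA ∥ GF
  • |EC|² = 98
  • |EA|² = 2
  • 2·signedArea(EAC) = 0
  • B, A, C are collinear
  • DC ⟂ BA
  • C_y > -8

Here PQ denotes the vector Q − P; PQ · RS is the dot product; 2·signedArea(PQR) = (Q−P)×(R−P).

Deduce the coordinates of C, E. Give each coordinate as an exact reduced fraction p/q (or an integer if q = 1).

1. C_x = 1  [B, A, C are collinear ∩ DC ⟂ BA]
2. C_y = -7  [B, A, C are collinear ∩ DC ⟂ BA]
   → C = (1, -7)
3. E_x = 8  [line 8·x + -8·y + -64 = 0 ∩ |EC|² = 98]
4. E_y = 0  [line 8·x + -8·y + -64 = 0 ∩ |EC|² = 98]
   → E = (8, 0)

C = (1, -7)
E = (8, 0)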